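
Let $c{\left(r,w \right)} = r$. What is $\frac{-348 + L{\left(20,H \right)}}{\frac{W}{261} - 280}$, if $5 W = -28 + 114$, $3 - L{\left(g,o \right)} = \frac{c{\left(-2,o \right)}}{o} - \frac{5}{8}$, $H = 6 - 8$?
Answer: $\frac{3605715}{2922512} \approx 1.2338$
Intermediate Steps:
$H = -2$
$L{\left(g,o \right)} = \frac{29}{8} + \frac{2}{o}$ ($L{\left(g,o \right)} = 3 - \left(- \frac{2}{o} - \frac{5}{8}\right) = 3 - \left(- \frac{5}{8} - \frac{2}{o}\right) = 3 + \left(\frac{5}{8} + \frac{2}{o}\right) = \frac{29}{8} + \frac{2}{o}$)
$W = \frac{86}{5}$ ($W = \frac{-28 + 114}{5} = \frac{1}{5} \cdot 86 = \frac{86}{5} \approx 17.2$)
$\frac{-348 + L{\left(20,H \right)}}{\frac{W}{261} - 280} = \frac{-348 + \left(\frac{29}{8} + \frac{2}{-2}\right)}{\frac{86}{5 \cdot 261} - 280} = \frac{-348 + \left(\frac{29}{8} + 2 \left(- \frac{1}{2}\right)\right)}{\frac{86}{5} \cdot \frac{1}{261} - 280} = \frac{-348 + \left(\frac{29}{8} - 1\right)}{\frac{86}{1305} - 280} = \frac{-348 + \frac{21}{8}}{- \frac{365314}{1305}} = \left(- \frac{2763}{8}\right) \left(- \frac{1305}{365314}\right) = \frac{3605715}{2922512}$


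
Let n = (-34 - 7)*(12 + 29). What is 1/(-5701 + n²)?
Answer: 1/2820060 ≈ 3.5460e-7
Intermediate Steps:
n = -1681 (n = -41*41 = -1681)
1/(-5701 + n²) = 1/(-5701 + (-1681)²) = 1/(-5701 + 2825761) = 1/2820060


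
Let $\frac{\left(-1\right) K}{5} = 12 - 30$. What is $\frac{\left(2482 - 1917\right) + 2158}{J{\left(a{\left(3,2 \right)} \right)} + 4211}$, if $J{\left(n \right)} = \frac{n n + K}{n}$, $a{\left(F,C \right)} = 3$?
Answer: $\frac{2723}{4244} \approx 0.64161$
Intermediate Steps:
$K = 90$ ($K = - 5 \left(12 - 30\right) = \left(-5\right) \left(-18\right) = 90$)
$J{\left(n \right)} = \frac{90 + n^{2}}{n}$ ($J{\left(n \right)} = \frac{n n + 90}{n} = \frac{n^{2} + 90}{n} = \frac{90 + n^{2}}{n}$)
$\frac{\left(2482 - 1917\right) + 2158}{J{\left(a{\left(3,2 \right)} \right)} + 4211} = \frac{\left(2482 - 1917\right) + 2158}{\left(3 + \frac{90}{3}\right) + 4211} = \frac{565 + 2158}{\left(3 + 90 \cdot \frac{1}{3}\right) + 4211} = \frac{2723}{\left(3 + 30\right) + 4211} = \frac{2723}{33 + 4211} = \frac{2723}{4244}$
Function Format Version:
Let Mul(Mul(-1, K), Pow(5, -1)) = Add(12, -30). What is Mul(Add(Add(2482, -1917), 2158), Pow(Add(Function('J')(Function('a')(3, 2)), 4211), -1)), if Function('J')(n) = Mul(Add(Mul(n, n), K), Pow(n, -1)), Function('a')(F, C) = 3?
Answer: Rational(2723, 4244) ≈ 0.64161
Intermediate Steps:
K = 90 (K = Mul(-5, Add(12, -30)) = Mul(-5, -18) = 90)
Function('J')(n) = Mul(Pow(n, -1), Add(90, Pow(n, 2))) (Function('J')(n) = Mul(Add(Mul(n, n), 90), Pow(n, -1)) = Mul(Add(Pow(n, 2), 90), Pow(n, -1)) = Mul(Add(90, Pow(n, 2)), Pow(n, -1)) = Mul(Pow(n, -1), Add(90, Pow(n, 2))))
Mul(Add(Add(2482, -1917), 2158), Pow(Add(Function('J')(Function('a')(3, 2)), 4211), -1)) = Mul(Add(Add(2482, -1917), 2158), Pow(Add(Add(3, Mul(90, Pow(3, -1))), 4211), -1)) = Mul(Add(565, 2158), Pow(Add(Add(3, Mul(90, Rational(1, 3))), 4211), -1)) = Mul(2723, Pow(Add(Add(3, 30), 4211), -1)) = Mul(2723, Pow(Add(33, 4211), -1)) = Mul(2723, Pow(4244, -1)) = Mul(2723, Rational(1, 4244)) = Rational(2723, 4244)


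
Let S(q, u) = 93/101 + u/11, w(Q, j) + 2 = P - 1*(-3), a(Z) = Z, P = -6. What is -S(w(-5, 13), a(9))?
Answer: -1932/1111 ≈ -1.7390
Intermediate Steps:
w(Q, j) = -5 (w(Q, j) = -2 + (-6 - 1*(-3)) = -2 + (-6 + 3) = -2 - 3 = -5)
S(q, u) = 93/101 + u/11 (S(q, u) = 93*(1/101) + u*(1/11) = 93/101 + u/11)
-S(w(-5, 13), a(9)) = -(93/101 + (1/11)*9) = -(93/101 + 9/11) = -1*1932/1111 = -1932/1111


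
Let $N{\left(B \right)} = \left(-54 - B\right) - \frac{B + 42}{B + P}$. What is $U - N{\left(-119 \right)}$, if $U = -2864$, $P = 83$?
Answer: $- \frac{105367}{36} \approx -2926.9$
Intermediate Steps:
$N{\left(B \right)} = -54 - B - \frac{42 + B}{83 + B}$ ($N{\left(B \right)} = \left(-54 - B\right) - \frac{B + 42}{B + 83} = \left(-54 - B\right) - \frac{42 + B}{83 + B} = -54 - B - \frac{42 + B}{83 + B}$)
$U - N{\left(-119 \right)} = -2864 - \frac{-4524 - \left(-119\right)^{2} - -16422}{83 - 119} = -2864 - \frac{-4524 - 14161 + 16422}{-36} = -2864 - - \frac{-4524 - 14161 + 16422}{36} = -2864 - \left(- \frac{1}{36}\right) \left(-2263\right) = -2864 - \frac{2263}{36} = - \frac{105367}{36}$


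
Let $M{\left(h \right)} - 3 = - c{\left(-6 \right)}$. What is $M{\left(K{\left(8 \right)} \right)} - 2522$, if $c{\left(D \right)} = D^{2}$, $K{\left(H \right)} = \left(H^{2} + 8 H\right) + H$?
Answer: $-2555$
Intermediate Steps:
$K{\left(H \right)} = H^{2} + 9 H$
$M{\left(h \right)} = -33$ ($M{\left(h \right)} = 3 - \left(-6\right)^{2} = 3 - 36 = -33$)
$M{\left(K{\left(8 \right)} \right)} - 2522 = -33 - 2522 = -2555$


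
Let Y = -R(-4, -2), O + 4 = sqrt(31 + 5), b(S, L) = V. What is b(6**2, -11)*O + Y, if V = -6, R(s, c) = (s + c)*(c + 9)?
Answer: 30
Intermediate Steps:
R(s, c) = (9 + c)*(c + s) (R(s, c) = (c + s)*(9 + c) = (9 + c)*(c + s))
b(S, L) = -6
O = 2 (O = -4 + sqrt(31 + 5) = -4 + sqrt(36) = -4 + 6 = 2)
Y = 42 (Y = -((-2)**2 + 9*(-2) + 9*(-4) - 2*(-4)) = -(4 - 18 - 36 + 8) = -1*(-42) = 42)
b(6**2, -11)*O + Y = -6*2 + 42 = -12 + 42 = 30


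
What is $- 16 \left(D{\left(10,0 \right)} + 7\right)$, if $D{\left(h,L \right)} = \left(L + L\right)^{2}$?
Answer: $-112$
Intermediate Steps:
$D{\left(h,L \right)} = 4 L^{2}$ ($D{\left(h,L \right)} = \left(2 L\right)^{2} = 4 L^{2}$)
$- 16 \left(D{\left(10,0 \right)} + 7\right) = - 16 \left(4 \cdot 0^{2} + 7\right) = - 16 \left(4 \cdot 0 + 7\right) = - 16 \left(0 + 7\right) = \left(-16\right) 7 = -112$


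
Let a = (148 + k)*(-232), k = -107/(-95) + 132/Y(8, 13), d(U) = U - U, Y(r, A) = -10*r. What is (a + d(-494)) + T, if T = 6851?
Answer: -2599533/95 ≈ -27364.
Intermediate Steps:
d(U) = 0
k = -199/380 (k = -107/(-95) + 132/((-10*8)) = -107*(-1/95) + 132/(-80) = 107/95 + 132*(-1/80) = 107/95 - 33/20 = -199/380 ≈ -0.52368)
a = -3250378/95 (a = (148 - 199/380)*(-232) = (56041/380)*(-232) = -3250378/95 ≈ -34215.)
(a + d(-494)) + T = (-3250378/95 + 0) + 6851 = -3250378/95 + 6851 = -2599533/95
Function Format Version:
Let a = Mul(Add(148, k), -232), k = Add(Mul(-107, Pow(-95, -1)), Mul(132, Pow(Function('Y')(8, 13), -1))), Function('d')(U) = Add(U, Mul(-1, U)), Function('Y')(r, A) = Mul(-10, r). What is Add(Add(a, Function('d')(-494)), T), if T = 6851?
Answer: Rational(-2599533, 95) ≈ -27364.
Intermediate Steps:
Function('d')(U) = 0
k = Rational(-199, 380) (k = Add(Mul(-107, Pow(-95, -1)), Mul(132, Pow(Mul(-10, 8), -1))) = Add(Mul(-107, Rational(-1, 95)), Mul(132, Pow(-80, -1))) = Add(Rational(107, 95), Mul(132, Rational(-1, 80))) = Add(Rational(107, 95), Rational(-33, 20)) = Rational(-199, 380) ≈ -0.52368)
a = Rational(-3250378, 95) (a = Mul(Add(148, Rational(-199, 380)), -232) = Mul(Rational(56041, 380), -232) = Rational(-3250378, 95) ≈ -34215.)
Add(Add(a, Function('d')(-494)), T) = Add(Add(Rational(-3250378, 95), 0), 6851) = Add(Rational(-3250378, 95), 6851) = Rational(-2599533, 95)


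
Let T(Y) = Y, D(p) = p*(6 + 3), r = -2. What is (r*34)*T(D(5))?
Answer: -3060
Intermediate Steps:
D(p) = 9*p (D(p) = p*9 = 9*p)
(r*34)*T(D(5)) = (-2*34)*(9*5) = -68*45 = -3060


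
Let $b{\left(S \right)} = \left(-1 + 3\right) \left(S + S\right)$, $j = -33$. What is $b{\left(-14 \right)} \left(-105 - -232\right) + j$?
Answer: $-7145$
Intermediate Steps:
$b{\left(S \right)} = 4 S$ ($b{\left(S \right)} = 2 \cdot 2 S = 4 S$)
$b{\left(-14 \right)} \left(-105 - -232\right) + j = 4 \left(-14\right) \left(-105 - -232\right) - 33 = - 56 \left(-105 + 232\right) - 33 = \left(-56\right) 127 - 33 = -7112 - 33 = -7145$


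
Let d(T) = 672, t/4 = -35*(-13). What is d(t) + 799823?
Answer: 800495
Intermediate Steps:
t = 1820 (t = 4*(-35*(-13)) = 4*455 = 1820)
d(t) + 799823 = 672 + 799823 = 800495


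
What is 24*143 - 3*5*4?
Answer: 3372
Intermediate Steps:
24*143 - 3*5*4 = 3432 - 15*4 = 3432 - 60 = 3372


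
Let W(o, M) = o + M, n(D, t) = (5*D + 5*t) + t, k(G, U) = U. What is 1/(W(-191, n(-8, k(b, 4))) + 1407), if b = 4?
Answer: 1/1200 ≈ 0.00083333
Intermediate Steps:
n(D, t) = 5*D + 6*t
W(o, M) = M + o
1/(W(-191, n(-8, k(b, 4))) + 1407) = 1/(((5*(-8) + 6*4) - 191) + 1407) = 1/(((-40 + 24) - 191) + 1407) = 1/((-16 - 191) + 1407) = 1/(-207 + 1407) = 1/1200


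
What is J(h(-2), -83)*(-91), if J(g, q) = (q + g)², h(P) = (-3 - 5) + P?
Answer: -787059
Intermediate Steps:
h(P) = -8 + P
J(g, q) = (g + q)²
J(h(-2), -83)*(-91) = ((-8 - 2) - 83)²*(-91) = (-10 - 83)²*(-91) = (-93)²*(-91) = 8649*(-91) = -787059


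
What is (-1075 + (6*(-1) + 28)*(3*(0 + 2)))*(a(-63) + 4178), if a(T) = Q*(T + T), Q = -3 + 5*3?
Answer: -2514038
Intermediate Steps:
Q = 12 (Q = -3 + 15 = 12)
a(T) = 24*T (a(T) = 12*(T + T) = 12*(2*T) = 24*T)
(-1075 + (6*(-1) + 28)*(3*(0 + 2)))*(a(-63) + 4178) = (-1075 + (6*(-1) + 28)*(3*(0 + 2)))*(24*(-63) + 4178) = (-1075 + (-6 + 28)*(3*2))*(-1512 + 4178) = (-1075 + 22*6)*2666 = (-1075 + 132)*2666 = -943*2666 = -2514038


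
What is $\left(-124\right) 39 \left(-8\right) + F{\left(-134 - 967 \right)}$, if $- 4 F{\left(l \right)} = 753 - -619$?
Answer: $38345$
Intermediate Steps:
$F{\left(l \right)} = -343$ ($F{\left(l \right)} = - \frac{753 - -619}{4} = - \frac{753 + 619}{4} = \left(- \frac{1}{4}\right) 1372 = -343$)
$\left(-124\right) 39 \left(-8\right) + F{\left(-134 - 967 \right)} = \left(-124\right) 39 \left(-8\right) - 343 = \left(-4836\right) \left(-8\right) - 343 = 38688 - 343 = 38345$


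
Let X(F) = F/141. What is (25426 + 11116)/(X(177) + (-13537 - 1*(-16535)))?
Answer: 14194/1165 ≈ 12.184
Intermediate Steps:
X(F) = F/141 (X(F) = F*(1/141) = F/141)
(25426 + 11116)/(X(177) + (-13537 - 1*(-16535))) = (25426 + 11116)/((1/141)*177 + (-13537 - 1*(-16535))) = 36542/(59/47 + (-13537 + 16535)) = 36542/(59/47 + 2998) = 36542/(140965/47) = 36542*(47/140965) = 14194/1165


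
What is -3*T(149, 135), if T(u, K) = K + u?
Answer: -852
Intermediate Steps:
-3*T(149, 135) = -3*(135 + 149) = -3*284 = -852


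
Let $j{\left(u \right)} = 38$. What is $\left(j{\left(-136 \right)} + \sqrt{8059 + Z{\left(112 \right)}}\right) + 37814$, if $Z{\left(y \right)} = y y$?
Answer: $37852 + \sqrt{20603} \approx 37996.0$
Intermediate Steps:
$Z{\left(y \right)} = y^{2}$
$\left(j{\left(-136 \right)} + \sqrt{8059 + Z{\left(112 \right)}}\right) + 37814 = \left(38 + \sqrt{8059 + 112^{2}}\right) + 37814 = \left(38 + \sqrt{8059 + 12544}\right) + 37814 = \left(38 + \sqrt{20603}\right) + 37814 = 37852 + \sqrt{20603}$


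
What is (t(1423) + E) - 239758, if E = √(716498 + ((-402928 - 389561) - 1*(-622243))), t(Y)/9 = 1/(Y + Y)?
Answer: -682351259/2846 + 14*√2787 ≈ -2.3902e+5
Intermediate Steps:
t(Y) = 9/(2*Y) (t(Y) = 9/(Y + Y) = 9/((2*Y)) = 9*(1/(2*Y)) = 9/(2*Y))
E = 14*√2787 (E = √(716498 + (-792489 + 622243)) = √(716498 - 170246) = √546252 = 14*√2787 ≈ 739.09)
(t(1423) + E) - 239758 = ((9/2)/1423 + 14*√2787) - 239758 = ((9/2)*(1/1423) + 14*√2787) - 239758 = (9/2846 + 14*√2787) - 239758 = -682351259/2846 + 14*√2787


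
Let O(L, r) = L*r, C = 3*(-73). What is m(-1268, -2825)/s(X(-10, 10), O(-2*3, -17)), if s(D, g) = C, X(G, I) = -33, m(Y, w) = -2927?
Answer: 2927/219 ≈ 13.365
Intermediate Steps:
C = -219
s(D, g) = -219
m(-1268, -2825)/s(X(-10, 10), O(-2*3, -17)) = -2927/(-219) = -2927*(-1/219) = 2927/219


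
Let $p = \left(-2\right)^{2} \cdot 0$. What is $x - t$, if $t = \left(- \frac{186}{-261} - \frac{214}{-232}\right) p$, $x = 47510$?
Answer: $47510$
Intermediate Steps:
$p = 0$ ($p = 4 \cdot 0 = 0$)
$t = 0$ ($t = \left(- \frac{186}{-261} - \frac{214}{-232}\right) 0 = \left(\left(-186\right) \left(- \frac{1}{261}\right) - - \frac{107}{116}\right) 0 = \left(\frac{62}{87} + \frac{107}{116}\right) 0 = \frac{569}{348} \cdot 0 = 0$)
$x - t = 47510 - 0 = 47510 + 0 = 47510$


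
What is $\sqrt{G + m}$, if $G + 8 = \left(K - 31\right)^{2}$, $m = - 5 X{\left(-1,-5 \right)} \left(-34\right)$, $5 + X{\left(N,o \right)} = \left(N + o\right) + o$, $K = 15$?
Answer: $2 i \sqrt{618} \approx 49.719 i$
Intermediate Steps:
$X{\left(N,o \right)} = -5 + N + 2 o$ ($X{\left(N,o \right)} = -5 + \left(\left(N + o\right) + o\right) = -5 + \left(N + 2 o\right) = -5 + N + 2 o$)
$m = -2720$ ($m = - 5 \left(-5 - 1 + 2 \left(-5\right)\right) \left(-34\right) = - 5 \left(-5 - 1 - 10\right) \left(-34\right) = \left(-5\right) \left(-16\right) \left(-34\right) = 80 \left(-34\right) = -2720$)
$G = 248$ ($G = -8 + \left(15 - 31\right)^{2} = -8 + \left(-16\right)^{2} = -8 + 256 = 248$)
$\sqrt{G + m} = \sqrt{248 - 2720} = \sqrt{-2472} = 2 i \sqrt{618}$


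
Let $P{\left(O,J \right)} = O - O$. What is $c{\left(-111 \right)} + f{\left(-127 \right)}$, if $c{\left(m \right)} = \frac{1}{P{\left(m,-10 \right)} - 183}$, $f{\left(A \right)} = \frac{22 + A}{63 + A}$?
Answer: $\frac{19151}{11712} \approx 1.6352$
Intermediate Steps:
$P{\left(O,J \right)} = 0$
$f{\left(A \right)} = \frac{22 + A}{63 + A}$
$c{\left(m \right)} = - \frac{1}{183}$ ($c{\left(m \right)} = \frac{1}{0 - 183} = \frac{1}{-183} = - \frac{1}{183}$)
$c{\left(-111 \right)} + f{\left(-127 \right)} = - \frac{1}{183} + \frac{22 - 127}{63 - 127} = - \frac{1}{183} + \frac{1}{-64} \left(-105\right) = - \frac{1}{183} - - \frac{105}{64} = - \frac{1}{183} + \frac{105}{64} = \frac{19151}{11712}$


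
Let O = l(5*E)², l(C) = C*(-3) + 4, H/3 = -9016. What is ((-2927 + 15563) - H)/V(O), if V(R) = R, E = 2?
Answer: 9921/169 ≈ 58.704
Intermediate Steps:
H = -27048 (H = 3*(-9016) = -27048)
l(C) = 4 - 3*C (l(C) = -3*C + 4 = 4 - 3*C)
O = 676 (O = (4 - 15*2)² = (4 - 3*10)² = (4 - 30)² = (-26)² = 676)
((-2927 + 15563) - H)/V(O) = ((-2927 + 15563) - 1*(-27048))/676 = (12636 + 27048)*(1/676) = 39684*(1/676) = 9921/169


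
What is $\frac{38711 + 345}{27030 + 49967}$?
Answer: $\frac{39056}{76997} \approx 0.50724$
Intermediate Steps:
$\frac{38711 + 345}{27030 + 49967} = \frac{39056}{76997}$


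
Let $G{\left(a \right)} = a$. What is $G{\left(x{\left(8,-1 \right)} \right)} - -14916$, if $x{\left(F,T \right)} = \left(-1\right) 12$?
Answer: $14904$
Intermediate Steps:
$x{\left(F,T \right)} = -12$
$G{\left(x{\left(8,-1 \right)} \right)} - -14916 = -12 - -14916 = -12 + 14916 = 14904$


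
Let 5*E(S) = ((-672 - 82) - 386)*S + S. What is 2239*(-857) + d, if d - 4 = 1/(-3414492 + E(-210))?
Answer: -6459999661627/3366654 ≈ -1.9188e+6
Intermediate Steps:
E(S) = -1139*S/5 (E(S) = (((-672 - 82) - 386)*S + S)/5 = ((-754 - 386)*S + S)/5 = (-1140*S + S)/5 = (-1139*S)/5 = -1139*S/5)
d = 13466615/3366654 (d = 4 + 1/(-3414492 - 1139/5*(-210)) = 4 + 1/(-3414492 + 47838) = 4 + 1/(-3366654) = 4 - 1/3366654 = 13466615/3366654 ≈ 4.0000)
2239*(-857) + d = 2239*(-857) + 13466615/3366654 = -1918823 + 13466615/3366654 = -6459999661627/3366654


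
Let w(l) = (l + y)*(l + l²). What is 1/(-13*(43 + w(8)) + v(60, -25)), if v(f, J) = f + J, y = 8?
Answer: -1/15500 ≈ -6.4516e-5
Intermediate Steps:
w(l) = (8 + l)*(l + l²) (w(l) = (l + 8)*(l + l²) = (8 + l)*(l + l²))
v(f, J) = J + f
1/(-13*(43 + w(8)) + v(60, -25)) = 1/(-13*(43 + 8*(8 + 8² + 9*8)) + (-25 + 60)) = 1/(-13*(43 + 8*(8 + 64 + 72)) + 35) = 1/(-13*(43 + 8*144) + 35) = 1/(-13*(43 + 1152) + 35) = 1/(-13*1195 + 35) = 1/(-15535 + 35) = 1/(-15500) = -1/15500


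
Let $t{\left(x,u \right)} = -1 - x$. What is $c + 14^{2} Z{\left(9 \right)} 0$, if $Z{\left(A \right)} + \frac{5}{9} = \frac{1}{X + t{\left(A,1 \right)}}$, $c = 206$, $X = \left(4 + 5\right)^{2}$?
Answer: $206$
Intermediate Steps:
$X = 81$ ($X = 9^{2} = 81$)
$Z{\left(A \right)} = - \frac{5}{9} + \frac{1}{80 - A}$ ($Z{\left(A \right)} = - \frac{5}{9} + \frac{1}{81 - \left(1 + A\right)} = - \frac{5}{9} + \frac{1}{80 - A}$)
$c + 14^{2} Z{\left(9 \right)} 0 = 206 + 14^{2} \frac{391 - 45}{9 \left(-80 + 9\right)} 0 = 206 + 196 \frac{391 - 45}{9 \left(-71\right)} 0 = 206 + 196 \cdot \frac{1}{9} \left(- \frac{1}{71}\right) 346 \cdot 0 = 206 + 196 \left(\left(- \frac{346}{639}\right) 0\right) = 206 + 196 \cdot 0 = 206 + 0 = 206$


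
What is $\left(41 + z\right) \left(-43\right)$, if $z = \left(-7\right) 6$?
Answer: $43$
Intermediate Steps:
$z = -42$
$\left(41 + z\right) \left(-43\right) = \left(41 - 42\right) \left(-43\right) = \left(-1\right) \left(-43\right) = 43$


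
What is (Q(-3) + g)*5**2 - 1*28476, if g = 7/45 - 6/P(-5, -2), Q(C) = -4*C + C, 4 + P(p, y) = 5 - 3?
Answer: -253549/9 ≈ -28172.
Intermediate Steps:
P(p, y) = -2 (P(p, y) = -4 + (5 - 3) = -4 + 2 = -2)
Q(C) = -3*C
g = 142/45 (g = 7/45 - 6/(-2) = 7*(1/45) - 6*(-1/2) = 7/45 + 3 = 142/45 ≈ 3.1556)
(Q(-3) + g)*5**2 - 1*28476 = (-3*(-3) + 142/45)*5**2 - 1*28476 = (9 + 142/45)*25 - 28476 = (547/45)*25 - 28476 = 2735/9 - 28476 = -253549/9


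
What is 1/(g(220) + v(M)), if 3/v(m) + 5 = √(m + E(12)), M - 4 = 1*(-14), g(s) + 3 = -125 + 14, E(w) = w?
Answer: -293/33593 + √2/100779 ≈ -0.0087080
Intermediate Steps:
g(s) = -114 (g(s) = -3 + (-125 + 14) = -3 - 111 = -114)
M = -10 (M = 4 + 1*(-14) = 4 - 14 = -10)
v(m) = 3/(-5 + √(12 + m)) (v(m) = 3/(-5 + √(m + 12)) = 3/(-5 + √(12 + m)))
1/(g(220) + v(M)) = 1/(-114 + 3/(-5 + √(12 - 10))) = 1/(-114 + 3/(-5 + √2))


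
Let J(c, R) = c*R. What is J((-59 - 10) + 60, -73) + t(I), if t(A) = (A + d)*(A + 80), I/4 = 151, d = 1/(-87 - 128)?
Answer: 88964811/215 ≈ 4.1379e+5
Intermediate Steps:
J(c, R) = R*c
d = -1/215 (d = 1/(-215) = -1/215 ≈ -0.0046512)
I = 604 (I = 4*151 = 604)
t(A) = (80 + A)*(-1/215 + A) (t(A) = (A - 1/215)*(A + 80) = (-1/215 + A)*(80 + A) = (80 + A)*(-1/215 + A))
J((-59 - 10) + 60, -73) + t(I) = -73*((-59 - 10) + 60) + (-16/43 + 604² + (17199/215)*604) = -73*(-69 + 60) + (-16/43 + 364816 + 10388196/215) = -73*(-9) + 88823556/215 = 657 + 88823556/215 = 88964811/215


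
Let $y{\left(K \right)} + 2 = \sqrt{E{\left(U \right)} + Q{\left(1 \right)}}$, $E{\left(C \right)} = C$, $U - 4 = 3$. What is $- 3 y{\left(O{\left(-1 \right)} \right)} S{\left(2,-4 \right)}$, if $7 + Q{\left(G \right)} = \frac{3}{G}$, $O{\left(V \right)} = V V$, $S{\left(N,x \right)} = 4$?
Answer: $24 - 12 \sqrt{3} \approx 3.2154$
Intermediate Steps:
$U = 7$ ($U = 4 + 3 = 7$)
$O{\left(V \right)} = V^{2}$
$Q{\left(G \right)} = -7 + \frac{3}{G}$
$y{\left(K \right)} = -2 + \sqrt{3}$ ($y{\left(K \right)} = -2 + \sqrt{7 - \left(7 - \frac{3}{1}\right)} = -2 + \sqrt{7 + \left(-7 + 3 \cdot 1\right)} = -2 + \sqrt{7 + \left(-7 + 3\right)} = -2 + \sqrt{7 - 4} = -2 + \sqrt{3}$)
$- 3 y{\left(O{\left(-1 \right)} \right)} S{\left(2,-4 \right)} = - 3 \left(-2 + \sqrt{3}\right) 4 = \left(6 - 3 \sqrt{3}\right) 4 = 24 - 12 \sqrt{3}$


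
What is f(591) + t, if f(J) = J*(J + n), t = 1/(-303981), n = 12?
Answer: 108330620912/303981 ≈ 3.5637e+5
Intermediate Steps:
t = -1/303981 ≈ -3.2897e-6
f(J) = J*(12 + J) (f(J) = J*(J + 12) = J*(12 + J))
f(591) + t = 591*(12 + 591) - 1/303981 = 591*603 - 1/303981 = 356373 - 1/303981 = 108330620912/303981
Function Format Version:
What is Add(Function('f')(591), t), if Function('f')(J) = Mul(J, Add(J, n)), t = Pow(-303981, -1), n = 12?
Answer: Rational(108330620912, 303981) ≈ 3.5637e+5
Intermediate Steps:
t = Rational(-1, 303981) ≈ -3.2897e-6
Function('f')(J) = Mul(J, Add(12, J)) (Function('f')(J) = Mul(J, Add(J, 12)) = Mul(J, Add(12, J)))
Add(Function('f')(591), t) = Add(Mul(591, Add(12, 591)), Rational(-1, 303981)) = Add(Mul(591, 603), Rational(-1, 303981)) = Add(356373, Rational(-1, 303981)) = Rational(108330620912, 303981)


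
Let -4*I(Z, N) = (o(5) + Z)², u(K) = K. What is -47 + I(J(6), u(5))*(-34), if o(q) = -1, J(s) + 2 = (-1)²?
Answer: -13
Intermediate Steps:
J(s) = -1 (J(s) = -2 + (-1)² = -2 + 1 = -1)
I(Z, N) = -(-1 + Z)²/4
-47 + I(J(6), u(5))*(-34) = -47 - (-1 - 1)²/4*(-34) = -47 - ¼*(-2)²*(-34) = -47 - ¼*4*(-34) = -47 - 1*(-34) = -47 + 34 = -13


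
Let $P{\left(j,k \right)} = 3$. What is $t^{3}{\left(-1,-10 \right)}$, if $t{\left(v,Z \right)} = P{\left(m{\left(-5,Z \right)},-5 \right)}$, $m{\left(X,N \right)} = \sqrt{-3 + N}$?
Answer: $27$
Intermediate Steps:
$t{\left(v,Z \right)} = 3$
$t^{3}{\left(-1,-10 \right)} = 3^{3} = 27$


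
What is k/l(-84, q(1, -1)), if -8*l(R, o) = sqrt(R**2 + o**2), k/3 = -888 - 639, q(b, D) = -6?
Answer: 6108*sqrt(197)/197 ≈ 435.18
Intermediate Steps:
k = -4581 (k = 3*(-888 - 639) = 3*(-1527) = -4581)
l(R, o) = -sqrt(R**2 + o**2)/8
k/l(-84, q(1, -1)) = -4581*(-8/sqrt((-84)**2 + (-6)**2)) = -4581*(-8/sqrt(7056 + 36)) = -4581*(-4*sqrt(197)/591) = -(-6108)*sqrt(197)/197 = 6108*sqrt(197)/197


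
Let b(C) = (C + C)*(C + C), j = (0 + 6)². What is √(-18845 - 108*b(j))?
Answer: I*√578717 ≈ 760.73*I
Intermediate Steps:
j = 36 (j = 6² = 36)
b(C) = 4*C² (b(C) = (2*C)*(2*C) = 4*C²)
√(-18845 - 108*b(j)) = √(-18845 - 432*36²) = √(-18845 - 432*1296) = √(-18845 - 108*5184) = √(-18845 - 559872) = √(-578717) = I*√578717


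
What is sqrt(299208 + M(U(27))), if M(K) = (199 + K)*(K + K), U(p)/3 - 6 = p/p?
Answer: 36*sqrt(238) ≈ 555.38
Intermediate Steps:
U(p) = 21 (U(p) = 18 + 3*(p/p) = 18 + 3*1 = 18 + 3 = 21)
M(K) = 2*K*(199 + K) (M(K) = (199 + K)*(2*K) = 2*K*(199 + K))
sqrt(299208 + M(U(27))) = sqrt(299208 + 2*21*(199 + 21)) = sqrt(299208 + 2*21*220) = sqrt(299208 + 9240) = sqrt(308448) = 36*sqrt(238)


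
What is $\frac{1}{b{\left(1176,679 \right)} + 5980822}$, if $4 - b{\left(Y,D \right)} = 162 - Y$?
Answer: $\frac{1}{5981840} \approx 1.6717 \cdot 10^{-7}$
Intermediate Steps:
$b{\left(Y,D \right)} = -158 + Y$ ($b{\left(Y,D \right)} = 4 - \left(162 - Y\right) = 4 + \left(-162 + Y\right) = -158 + Y$)
$\frac{1}{b{\left(1176,679 \right)} + 5980822} = \frac{1}{\left(-158 + 1176\right) + 5980822} = \frac{1}{1018 + 5980822} = \frac{1}{5981840}$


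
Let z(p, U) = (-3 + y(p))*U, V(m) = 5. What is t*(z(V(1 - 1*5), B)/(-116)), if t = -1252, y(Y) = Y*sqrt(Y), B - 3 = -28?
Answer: 23475/29 - 39125*sqrt(5)/29 ≈ -2207.3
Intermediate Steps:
B = -25 (B = 3 - 28 = -25)
y(Y) = Y**(3/2)
z(p, U) = U*(-3 + p**(3/2)) (z(p, U) = (-3 + p**(3/2))*U = U*(-3 + p**(3/2)))
t*(z(V(1 - 1*5), B)/(-116)) = -1252*(-25*(-3 + 5**(3/2)))/(-116) = -1252*(-25*(-3 + 5*sqrt(5)))*(-1)/116 = -1252*(75 - 125*sqrt(5))*(-1)/116 = -1252*(-75/116 + 125*sqrt(5)/116) = 23475/29 - 39125*sqrt(5)/29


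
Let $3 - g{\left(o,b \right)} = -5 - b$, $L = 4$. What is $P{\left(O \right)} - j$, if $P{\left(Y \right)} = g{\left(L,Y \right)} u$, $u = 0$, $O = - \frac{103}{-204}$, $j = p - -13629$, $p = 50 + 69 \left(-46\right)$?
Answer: $-10505$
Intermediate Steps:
$p = -3124$ ($p = 50 - 3174 = -3124$)
$g{\left(o,b \right)} = 8 + b$ ($g{\left(o,b \right)} = 3 - \left(-5 - b\right) = 3 + \left(5 + b\right) = 8 + b$)
$j = 10505$ ($j = -3124 - -13629 = -3124 + 13629 = 10505$)
$O = \frac{103}{204}$ ($O = \left(-103\right) \left(- \frac{1}{204}\right) = \frac{103}{204} \approx 0.5049$)
$P{\left(Y \right)} = 0$ ($P{\left(Y \right)} = \left(8 + Y\right) 0 = 0$)
$P{\left(O \right)} - j = 0 - 10505 = -10505$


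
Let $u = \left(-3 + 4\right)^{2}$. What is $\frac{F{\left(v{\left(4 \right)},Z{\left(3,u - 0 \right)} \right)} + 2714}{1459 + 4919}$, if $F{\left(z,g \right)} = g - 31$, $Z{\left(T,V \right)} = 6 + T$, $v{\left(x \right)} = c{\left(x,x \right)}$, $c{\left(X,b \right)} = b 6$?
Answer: $\frac{1346}{3189} \approx 0.42208$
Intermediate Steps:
$c{\left(X,b \right)} = 6 b$
$v{\left(x \right)} = 6 x$
$u = 1$ ($u = 1^{2} = 1$)
$F{\left(z,g \right)} = -31 + g$ ($F{\left(z,g \right)} = g - 31 = -31 + g$)
$\frac{F{\left(v{\left(4 \right)},Z{\left(3,u - 0 \right)} \right)} + 2714}{1459 + 4919} = \frac{\left(-31 + \left(6 + 3\right)\right) + 2714}{1459 + 4919} = \frac{\left(-31 + 9\right) + 2714}{6378} = \left(-22 + 2714\right) \frac{1}{6378} = 2692 \cdot \frac{1}{6378} = \frac{1346}{3189}$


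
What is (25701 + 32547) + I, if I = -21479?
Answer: 36769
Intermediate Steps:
(25701 + 32547) + I = (25701 + 32547) - 21479 = 58248 - 21479 = 36769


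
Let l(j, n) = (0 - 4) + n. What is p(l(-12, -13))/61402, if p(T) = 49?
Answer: 49/61402 ≈ 0.00079802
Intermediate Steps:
l(j, n) = -4 + n
p(l(-12, -13))/61402 = 49/61402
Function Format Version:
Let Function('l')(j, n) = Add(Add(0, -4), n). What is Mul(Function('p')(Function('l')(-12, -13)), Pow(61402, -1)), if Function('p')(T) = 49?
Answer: Rational(49, 61402) ≈ 0.00079802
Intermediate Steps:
Function('l')(j, n) = Add(-4, n)
Mul(Function('p')(Function('l')(-12, -13)), Pow(61402, -1)) = Mul(49, Pow(61402, -1)) = Mul(49, Rational(1, 61402)) = Rational(49, 61402)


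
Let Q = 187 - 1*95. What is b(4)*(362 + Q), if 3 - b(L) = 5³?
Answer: -55388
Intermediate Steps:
Q = 92 (Q = 187 - 95 = 92)
b(L) = -122 (b(L) = 3 - 1*5³ = 3 - 1*125 = 3 - 125 = -122)
b(4)*(362 + Q) = -122*(362 + 92) = -122*454 = -55388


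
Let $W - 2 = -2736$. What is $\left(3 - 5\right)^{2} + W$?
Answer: $-2730$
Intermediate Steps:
$W = -2734$ ($W = 2 - 2736 = -2734$)
$\left(3 - 5\right)^{2} + W = \left(3 - 5\right)^{2} - 2734 = \left(-2\right)^{2} - 2734 = 4 - 2734 = -2730$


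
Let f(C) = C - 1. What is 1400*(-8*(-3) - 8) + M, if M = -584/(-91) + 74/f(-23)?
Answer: 24464441/1092 ≈ 22403.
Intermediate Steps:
f(C) = -1 + C
M = 3641/1092 (M = -584/(-91) + 74/(-1 - 23) = -584*(-1/91) + 74/(-24) = 584/91 + 74*(-1/24) = 584/91 - 37/12 = 3641/1092 ≈ 3.3342)
1400*(-8*(-3) - 8) + M = 1400*(-8*(-3) - 8) + 3641/1092 = 1400*(24 - 8) + 3641/1092 = 1400*16 + 3641/1092 = 22400 + 3641/1092 = 24464441/1092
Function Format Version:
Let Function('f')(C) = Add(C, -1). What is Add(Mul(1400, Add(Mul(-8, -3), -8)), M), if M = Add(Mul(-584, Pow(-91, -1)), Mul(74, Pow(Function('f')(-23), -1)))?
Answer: Rational(24464441, 1092) ≈ 22403.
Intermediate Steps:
Function('f')(C) = Add(-1, C)
M = Rational(3641, 1092) (M = Add(Mul(-584, Pow(-91, -1)), Mul(74, Pow(Add(-1, -23), -1))) = Add(Mul(-584, Rational(-1, 91)), Mul(74, Pow(-24, -1))) = Add(Rational(584, 91), Mul(74, Rational(-1, 24))) = Add(Rational(584, 91), Rational(-37, 12)) = Rational(3641, 1092) ≈ 3.3342)
Add(Mul(1400, Add(Mul(-8, -3), -8)), M) = Add(Mul(1400, Add(Mul(-8, -3), -8)), Rational(3641, 1092)) = Add(Mul(1400, Add(24, -8)), Rational(3641, 1092)) = Add(Mul(1400, 16), Rational(3641, 1092)) = Add(22400, Rational(3641, 1092)) = Rational(24464441, 1092)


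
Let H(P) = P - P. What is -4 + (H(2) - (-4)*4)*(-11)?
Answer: -180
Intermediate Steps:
H(P) = 0
-4 + (H(2) - (-4)*4)*(-11) = -4 + (0 - (-4)*4)*(-11) = -4 + (0 - 1*(-16))*(-11) = -4 + (0 + 16)*(-11) = -4 + 16*(-11) = -4 - 176 = -180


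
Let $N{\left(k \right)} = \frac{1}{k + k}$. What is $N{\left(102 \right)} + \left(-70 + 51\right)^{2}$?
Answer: $\frac{73645}{204} \approx 361.0$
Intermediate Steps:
$N{\left(k \right)} = \frac{1}{2 k}$
$N{\left(102 \right)} + \left(-70 + 51\right)^{2} = \frac{1}{2 \cdot 102} + \left(-70 + 51\right)^{2} = \frac{1}{2} \cdot \frac{1}{102} + \left(-19\right)^{2} = \frac{1}{204} + 361 = \frac{73645}{204}$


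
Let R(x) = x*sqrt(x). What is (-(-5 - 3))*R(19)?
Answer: 152*sqrt(19) ≈ 662.55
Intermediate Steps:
R(x) = x**(3/2)
(-(-5 - 3))*R(19) = (-(-5 - 3))*19**(3/2) = (-1*(-8))*(19*sqrt(19)) = 8*(19*sqrt(19)) = 152*sqrt(19)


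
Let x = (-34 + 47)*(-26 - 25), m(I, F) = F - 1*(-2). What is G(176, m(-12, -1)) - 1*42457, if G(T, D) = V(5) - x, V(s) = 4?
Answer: -41790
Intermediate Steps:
m(I, F) = 2 + F (m(I, F) = F + 2 = 2 + F)
x = -663 (x = 13*(-51) = -663)
G(T, D) = 667 (G(T, D) = 4 - 1*(-663) = 4 + 663 = 667)
G(176, m(-12, -1)) - 1*42457 = 667 - 1*42457 = 667 - 42457 = -41790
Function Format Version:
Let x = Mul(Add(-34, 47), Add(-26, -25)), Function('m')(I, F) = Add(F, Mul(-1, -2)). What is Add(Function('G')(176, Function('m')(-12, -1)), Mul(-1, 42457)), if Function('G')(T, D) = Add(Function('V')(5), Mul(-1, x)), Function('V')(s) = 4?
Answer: -41790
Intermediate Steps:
Function('m')(I, F) = Add(2, F) (Function('m')(I, F) = Add(F, 2) = Add(2, F))
x = -663 (x = Mul(13, -51) = -663)
Function('G')(T, D) = 667 (Function('G')(T, D) = Add(4, Mul(-1, -663)) = Add(4, 663) = 667)
Add(Function('G')(176, Function('m')(-12, -1)), Mul(-1, 42457)) = Add(667, Mul(-1, 42457)) = Add(667, -42457) = -41790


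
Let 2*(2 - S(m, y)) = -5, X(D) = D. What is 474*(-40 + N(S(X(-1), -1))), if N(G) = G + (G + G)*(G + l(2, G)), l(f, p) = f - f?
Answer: 2370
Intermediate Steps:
l(f, p) = 0
S(m, y) = 9/2 (S(m, y) = 2 - ½*(-5) = 2 + 5/2 = 9/2)
N(G) = G + 2*G² (N(G) = G + (G + G)*(G + 0) = G + (2*G)*G = G + 2*G²)
474*(-40 + N(S(X(-1), -1))) = 474*(-40 + 9*(1 + 2*(9/2))/2) = 474*(-40 + 9*(1 + 9)/2) = 474*(-40 + (9/2)*10) = 474*(-40 + 45) = 474*5 = 2370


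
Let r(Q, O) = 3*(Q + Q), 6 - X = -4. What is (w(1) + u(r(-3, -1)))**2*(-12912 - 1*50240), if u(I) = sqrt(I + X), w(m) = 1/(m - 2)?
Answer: 442064 + 252608*I*sqrt(2) ≈ 4.4206e+5 + 3.5724e+5*I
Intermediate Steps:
X = 10 (X = 6 - 1*(-4) = 6 + 4 = 10)
r(Q, O) = 6*Q (r(Q, O) = 3*(2*Q) = 6*Q)
w(m) = 1/(-2 + m)
u(I) = sqrt(10 + I) (u(I) = sqrt(I + 10) = sqrt(10 + I))
(w(1) + u(r(-3, -1)))**2*(-12912 - 1*50240) = (1/(-2 + 1) + sqrt(10 + 6*(-3)))**2*(-12912 - 1*50240) = (1/(-1) + sqrt(10 - 18))**2*(-12912 - 50240) = (-1 + sqrt(-8))**2*(-63152) = (-1 + 2*I*sqrt(2))**2*(-63152) = -63152*(-1 + 2*I*sqrt(2))**2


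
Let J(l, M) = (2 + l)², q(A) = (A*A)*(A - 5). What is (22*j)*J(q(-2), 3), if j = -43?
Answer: -639496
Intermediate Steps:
q(A) = A²*(-5 + A)
(22*j)*J(q(-2), 3) = (22*(-43))*(2 + (-2)²*(-5 - 2))² = -946*(2 + 4*(-7))² = -946*(2 - 28)² = -946*(-26)² = -946*676 = -639496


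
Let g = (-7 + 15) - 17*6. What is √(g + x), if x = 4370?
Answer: 2*√1069 ≈ 65.391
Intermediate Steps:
g = -94 (g = 8 - 102 = -94)
√(g + x) = √(-94 + 4370) = √4276 = 2*√1069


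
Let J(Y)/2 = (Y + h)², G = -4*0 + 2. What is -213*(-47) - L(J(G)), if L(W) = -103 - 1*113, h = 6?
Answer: 10227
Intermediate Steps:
G = 2 (G = 0 + 2 = 2)
J(Y) = 2*(6 + Y)² (J(Y) = 2*(Y + 6)² = 2*(6 + Y)²)
L(W) = -216 (L(W) = -103 - 113 = -216)
-213*(-47) - L(J(G)) = -213*(-47) - 1*(-216) = 10011 + 216 = 10227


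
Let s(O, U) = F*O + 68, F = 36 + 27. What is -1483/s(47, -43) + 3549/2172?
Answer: 2509615/2192996 ≈ 1.1444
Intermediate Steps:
F = 63
s(O, U) = 68 + 63*O (s(O, U) = 63*O + 68 = 68 + 63*O)
-1483/s(47, -43) + 3549/2172 = -1483/(68 + 63*47) + 3549/2172 = -1483/(68 + 2961) + 3549*(1/2172) = -1483/3029 + 1183/724 = 2509615/2192996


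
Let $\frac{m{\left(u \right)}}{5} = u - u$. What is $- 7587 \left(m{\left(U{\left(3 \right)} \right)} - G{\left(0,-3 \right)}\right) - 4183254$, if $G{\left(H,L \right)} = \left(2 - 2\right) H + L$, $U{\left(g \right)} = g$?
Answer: $-4206015$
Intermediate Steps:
$m{\left(u \right)} = 0$ ($m{\left(u \right)} = 5 \left(u - u\right) = 5 \cdot 0 = 0$)
$G{\left(H,L \right)} = L$ ($G{\left(H,L \right)} = 0 H + L = 0 + L = L$)
$- 7587 \left(m{\left(U{\left(3 \right)} \right)} - G{\left(0,-3 \right)}\right) - 4183254 = - 7587 \left(0 - -3\right) - 4183254 = - 7587 \left(0 + 3\right) - 4183254 = \left(-7587\right) 3 - 4183254 = -22761 - 4183254 = -4206015$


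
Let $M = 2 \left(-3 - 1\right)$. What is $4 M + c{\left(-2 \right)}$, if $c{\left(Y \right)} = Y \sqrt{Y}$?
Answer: $-32 - 2 i \sqrt{2} \approx -32.0 - 2.8284 i$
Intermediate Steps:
$c{\left(Y \right)} = Y^{\frac{3}{2}}$
$M = -8$ ($M = 2 \left(-4\right) = -8$)
$4 M + c{\left(-2 \right)} = 4 \left(-8\right) + \left(-2\right)^{\frac{3}{2}} = -32 - 2 i \sqrt{2}$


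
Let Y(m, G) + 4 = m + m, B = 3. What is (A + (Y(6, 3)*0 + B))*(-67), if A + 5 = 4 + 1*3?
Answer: -335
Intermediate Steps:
Y(m, G) = -4 + 2*m (Y(m, G) = -4 + (m + m) = -4 + 2*m)
A = 2 (A = -5 + (4 + 1*3) = -5 + (4 + 3) = -5 + 7 = 2)
(A + (Y(6, 3)*0 + B))*(-67) = (2 + ((-4 + 2*6)*0 + 3))*(-67) = (2 + ((-4 + 12)*0 + 3))*(-67) = (2 + (8*0 + 3))*(-67) = (2 + (0 + 3))*(-67) = (2 + 3)*(-67) = 5*(-67) = -335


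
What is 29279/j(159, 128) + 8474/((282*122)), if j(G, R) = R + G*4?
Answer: 253447213/6571164 ≈ 38.570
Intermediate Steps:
j(G, R) = R + 4*G
29279/j(159, 128) + 8474/((282*122)) = 29279/(128 + 4*159) + 8474/((282*122)) = 29279/(128 + 636) + 8474/34404 = 29279/764 + 8474*(1/34404) = 29279*(1/764) + 4237/17202 = 29279/764 + 4237/17202 = 253447213/6571164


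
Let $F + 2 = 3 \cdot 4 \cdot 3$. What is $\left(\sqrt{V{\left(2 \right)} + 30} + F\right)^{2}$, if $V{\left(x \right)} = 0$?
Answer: $\left(34 + \sqrt{30}\right)^{2} \approx 1558.5$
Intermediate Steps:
$F = 34$ ($F = -2 + 3 \cdot 4 \cdot 3 = -2 + 12 \cdot 3 = -2 + 36 = 34$)
$\left(\sqrt{V{\left(2 \right)} + 30} + F\right)^{2} = \left(\sqrt{0 + 30} + 34\right)^{2} = \left(\sqrt{30} + 34\right)^{2} = \left(34 + \sqrt{30}\right)^{2}$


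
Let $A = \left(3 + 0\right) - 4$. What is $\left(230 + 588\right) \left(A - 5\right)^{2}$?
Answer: $29448$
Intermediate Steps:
$A = -1$ ($A = 3 - 4 = -1$)
$\left(230 + 588\right) \left(A - 5\right)^{2} = \left(230 + 588\right) \left(-1 - 5\right)^{2} = 818 \left(-6\right)^{2} = 818 \cdot 36 = 29448$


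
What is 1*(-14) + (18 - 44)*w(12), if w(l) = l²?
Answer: -3758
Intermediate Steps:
1*(-14) + (18 - 44)*w(12) = 1*(-14) + (18 - 44)*12² = -14 - 26*144 = -14 - 3744 = -3758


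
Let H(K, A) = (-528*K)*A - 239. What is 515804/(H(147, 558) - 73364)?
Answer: -515804/43383331 ≈ -0.011889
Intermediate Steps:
H(K, A) = -239 - 528*A*K (H(K, A) = -528*A*K - 239 = -239 - 528*A*K)
515804/(H(147, 558) - 73364) = 515804/((-239 - 528*558*147) - 73364) = 515804/((-239 - 43309728) - 73364) = 515804/(-43309967 - 73364) = 515804/(-43383331) = 515804*(-1/43383331) = -515804/43383331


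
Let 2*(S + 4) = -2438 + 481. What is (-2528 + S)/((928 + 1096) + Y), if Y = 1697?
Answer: -7021/7442 ≈ -0.94343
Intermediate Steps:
S = -1965/2 (S = -4 + (-2438 + 481)/2 = -4 + (½)*(-1957) = -4 - 1957/2 = -1965/2 ≈ -982.50)
(-2528 + S)/((928 + 1096) + Y) = (-2528 - 1965/2)/((928 + 1096) + 1697) = -7021/(2*(2024 + 1697)) = -7021/2/3721 = -7021/2*1/3721 = -7021/7442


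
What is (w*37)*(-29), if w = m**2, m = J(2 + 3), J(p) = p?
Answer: -26825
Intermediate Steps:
m = 5 (m = 2 + 3 = 5)
w = 25 (w = 5**2 = 25)
(w*37)*(-29) = (25*37)*(-29) = 925*(-29) = -26825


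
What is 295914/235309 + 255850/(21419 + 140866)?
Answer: 21645242228/7637424213 ≈ 2.8341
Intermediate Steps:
295914/235309 + 255850/(21419 + 140866) = 295914*(1/235309) + 255850/162285 = 295914/235309 + 255850*(1/162285) = 295914/235309 + 51170/32457 = 21645242228/7637424213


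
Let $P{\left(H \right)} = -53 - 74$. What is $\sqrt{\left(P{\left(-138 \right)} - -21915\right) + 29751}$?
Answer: $\sqrt{51539} \approx 227.02$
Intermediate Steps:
$P{\left(H \right)} = -127$ ($P{\left(H \right)} = -53 - 74 = -127$)
$\sqrt{\left(P{\left(-138 \right)} - -21915\right) + 29751} = \sqrt{\left(-127 - -21915\right) + 29751} = \sqrt{\left(-127 + 21915\right) + 29751} = \sqrt{21788 + 29751} = \sqrt{51539}$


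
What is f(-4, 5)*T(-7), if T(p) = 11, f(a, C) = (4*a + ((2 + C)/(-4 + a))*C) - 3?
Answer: -2057/8 ≈ -257.13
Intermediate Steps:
f(a, C) = -3 + 4*a + C*(2 + C)/(-4 + a) (f(a, C) = (4*a + ((2 + C)/(-4 + a))*C) - 3 = (4*a + C*(2 + C)/(-4 + a)) - 3 = -3 + 4*a + C*(2 + C)/(-4 + a))
f(-4, 5)*T(-7) = ((12 + 5² - 19*(-4) + 2*5 + 4*(-4)²)/(-4 - 4))*11 = ((12 + 25 + 76 + 10 + 4*16)/(-8))*11 = -(12 + 25 + 76 + 10 + 64)/8*11 = -⅛*187*11 = -187/8*11 = -2057/8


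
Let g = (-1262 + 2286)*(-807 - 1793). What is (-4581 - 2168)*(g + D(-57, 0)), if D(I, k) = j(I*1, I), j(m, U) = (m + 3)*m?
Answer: 17947764178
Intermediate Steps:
j(m, U) = m*(3 + m) (j(m, U) = (3 + m)*m = m*(3 + m))
g = -2662400 (g = 1024*(-2600) = -2662400)
D(I, k) = I*(3 + I) (D(I, k) = (I*1)*(3 + I*1) = I*(3 + I))
(-4581 - 2168)*(g + D(-57, 0)) = (-4581 - 2168)*(-2662400 - 57*(3 - 57)) = -6749*(-2662400 - 57*(-54)) = -6749*(-2662400 + 3078) = -6749*(-2659322) = 17947764178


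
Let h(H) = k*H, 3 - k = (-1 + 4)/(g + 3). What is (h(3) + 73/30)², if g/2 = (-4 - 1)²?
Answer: 320732281/2528100 ≈ 126.87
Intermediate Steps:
g = 50 (g = 2*(-4 - 1)² = 2*(-5)² = 2*25 = 50)
k = 156/53 (k = 3 - (-1 + 4)/(50 + 3) = 3 - 3/53 = 156/53 ≈ 2.9434)
h(H) = 156*H/53
(h(3) + 73/30)² = ((156/53)*3 + 73/30)² = (468/53 + 73*(1/30))² = (468/53 + 73/30)² = (17909/1590)² = 320732281/2528100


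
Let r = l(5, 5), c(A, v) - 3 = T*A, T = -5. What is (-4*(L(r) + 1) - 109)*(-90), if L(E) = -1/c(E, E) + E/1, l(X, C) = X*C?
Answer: 1169550/61 ≈ 19173.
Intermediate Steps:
c(A, v) = 3 - 5*A
l(X, C) = C*X
r = 25 (r = 5*5 = 25)
L(E) = E - 1/(3 - 5*E) (L(E) = -1/(3 - 5*E) + E/1 = -1/(3 - 5*E) + E*1 = -1/(3 - 5*E) + E = E - 1/(3 - 5*E))
(-4*(L(r) + 1) - 109)*(-90) = (-4*((-1 + 25*(3 - 5*25))/(3 - 5*25) + 1) - 109)*(-90) = (-4*((-1 + 25*(3 - 125))/(3 - 125) + 1) - 109)*(-90) = (-4*((-1 + 25*(-122))/(-122) + 1) - 109)*(-90) = (-4*(-(-1 - 3050)/122 + 1) - 109)*(-90) = (-4*(-1/122*(-3051) + 1) - 109)*(-90) = (-4*(3051/122 + 1) - 109)*(-90) = (-4*3173/122 - 109)*(-90) = (-6346/61 - 109)*(-90) = -12995/61*(-90) = 1169550/61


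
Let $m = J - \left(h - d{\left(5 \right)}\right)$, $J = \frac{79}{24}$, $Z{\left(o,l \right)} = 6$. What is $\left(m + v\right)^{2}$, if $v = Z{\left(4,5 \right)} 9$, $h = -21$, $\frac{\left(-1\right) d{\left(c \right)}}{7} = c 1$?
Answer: $\frac{1079521}{576} \approx 1874.2$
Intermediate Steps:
$d{\left(c \right)} = - 7 c$ ($d{\left(c \right)} = - 7 c 1 = - 7 c$)
$J = \frac{79}{24}$ ($J = 79 \cdot \frac{1}{24} = \frac{79}{24} \approx 3.2917$)
$v = 54$ ($v = 6 \cdot 9 = 54$)
$m = - \frac{257}{24}$ ($m = \frac{79}{24} - \left(-21 - \left(-7\right) 5\right) = \frac{79}{24} - \left(-21 - -35\right) = \frac{79}{24} - \left(-21 + 35\right) = \frac{79}{24} - 14 = - \frac{257}{24} \approx -10.708$)
$\left(m + v\right)^{2} = \left(- \frac{257}{24} + 54\right)^{2} = \left(\frac{1039}{24}\right)^{2} = \frac{1079521}{576}$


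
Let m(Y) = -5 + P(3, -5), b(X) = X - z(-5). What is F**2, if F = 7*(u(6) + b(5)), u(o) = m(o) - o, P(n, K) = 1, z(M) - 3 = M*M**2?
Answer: 670761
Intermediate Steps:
z(M) = 3 + M**3 (z(M) = 3 + M*M**2 = 3 + M**3)
b(X) = 122 + X (b(X) = X - (3 + (-5)**3) = X - (3 - 125) = X - 1*(-122) = X + 122 = 122 + X)
m(Y) = -4 (m(Y) = -5 + 1 = -4)
u(o) = -4 - o
F = 819 (F = 7*((-4 - 1*6) + (122 + 5)) = 7*((-4 - 6) + 127) = 7*(-10 + 127) = 7*117 = 819)
F**2 = 819**2 = 670761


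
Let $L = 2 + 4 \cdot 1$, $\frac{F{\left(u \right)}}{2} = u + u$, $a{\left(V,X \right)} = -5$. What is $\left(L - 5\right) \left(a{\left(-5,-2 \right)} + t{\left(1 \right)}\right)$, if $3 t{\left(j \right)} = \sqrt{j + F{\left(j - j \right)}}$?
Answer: $- \frac{14}{3} \approx -4.6667$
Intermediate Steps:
$F{\left(u \right)} = 4 u$ ($F{\left(u \right)} = 2 \left(u + u\right) = 2 \cdot 2 u = 4 u$)
$L = 6$ ($L = 2 + 4 = 6$)
$t{\left(j \right)} = \frac{\sqrt{j}}{3}$ ($t{\left(j \right)} = \frac{\sqrt{j + 4 \left(j - j\right)}}{3} = \frac{\sqrt{j + 4 \cdot 0}}{3} = \frac{\sqrt{j + 0}}{3} = \frac{\sqrt{j}}{3}$)
$\left(L - 5\right) \left(a{\left(-5,-2 \right)} + t{\left(1 \right)}\right) = \left(6 - 5\right) \left(-5 + \frac{\sqrt{1}}{3}\right) = 1 \left(-5 + \frac{1}{3} \cdot 1\right) = 1 \left(-5 + \frac{1}{3}\right) = 1 \left(- \frac{14}{3}\right) = - \frac{14}{3}$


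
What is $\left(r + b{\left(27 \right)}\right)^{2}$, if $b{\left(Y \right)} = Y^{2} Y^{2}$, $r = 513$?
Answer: $282975058116$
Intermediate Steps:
$b{\left(Y \right)} = Y^{4}$
$\left(r + b{\left(27 \right)}\right)^{2} = \left(513 + 27^{4}\right)^{2} = \left(513 + 531441\right)^{2} = 531954^{2} = 282975058116$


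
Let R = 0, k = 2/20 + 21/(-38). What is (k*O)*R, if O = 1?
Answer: 0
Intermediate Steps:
k = -43/95 (k = 2*(1/20) + 21*(-1/38) = ⅒ - 21/38 = -43/95 ≈ -0.45263)
(k*O)*R = -43/95*1*0 = -43/95*0 = 0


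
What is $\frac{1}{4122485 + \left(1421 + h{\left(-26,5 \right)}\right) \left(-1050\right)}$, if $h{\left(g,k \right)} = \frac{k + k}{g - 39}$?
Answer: $\frac{13}{34197755} \approx 3.8014 \cdot 10^{-7}$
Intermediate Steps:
$h{\left(g,k \right)} = \frac{2 k}{-39 + g}$
$\frac{1}{4122485 + \left(1421 + h{\left(-26,5 \right)}\right) \left(-1050\right)} = \frac{1}{4122485 + \left(1421 + 2 \cdot 5 \frac{1}{-39 - 26}\right) \left(-1050\right)} = \frac{1}{4122485 + \left(1421 + 2 \cdot 5 \frac{1}{-65}\right) \left(-1050\right)} = \frac{1}{4122485 + \left(1421 + 2 \cdot 5 \left(- \frac{1}{65}\right)\right) \left(-1050\right)} = \frac{1}{4122485 + \left(1421 - \frac{2}{13}\right) \left(-1050\right)} = \frac{1}{4122485 + \frac{18471}{13} \left(-1050\right)} = \frac{1}{4122485 - \frac{19394550}{13}} = \frac{1}{\frac{34197755}{13}} = \frac{13}{34197755}$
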